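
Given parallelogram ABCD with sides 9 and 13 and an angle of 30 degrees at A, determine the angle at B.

Consecutive angles are supplementary: angle B = 180 - 30 = 150 degrees.

150 degrees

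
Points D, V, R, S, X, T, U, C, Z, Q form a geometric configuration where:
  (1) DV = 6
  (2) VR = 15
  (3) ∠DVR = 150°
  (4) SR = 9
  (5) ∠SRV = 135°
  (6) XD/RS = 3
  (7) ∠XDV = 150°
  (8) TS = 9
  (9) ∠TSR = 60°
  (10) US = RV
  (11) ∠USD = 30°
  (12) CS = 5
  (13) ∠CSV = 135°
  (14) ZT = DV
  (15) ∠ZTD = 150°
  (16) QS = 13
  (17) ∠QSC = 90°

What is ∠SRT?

Step 1: By the law of cosines on triangle RST: RT² = 9² + 9² − 2·9·9·cos(60°) = 81, so RT = 9.
Step 2: By the inverse law of cosines on triangle SRT: cos(∠SRT) = (9² + 9² − 9²) / (2·9·9) = 81/162 = 0.5, so ∠SRT = 60°.

Therefore, the measure of angle ∠SRT = 60°.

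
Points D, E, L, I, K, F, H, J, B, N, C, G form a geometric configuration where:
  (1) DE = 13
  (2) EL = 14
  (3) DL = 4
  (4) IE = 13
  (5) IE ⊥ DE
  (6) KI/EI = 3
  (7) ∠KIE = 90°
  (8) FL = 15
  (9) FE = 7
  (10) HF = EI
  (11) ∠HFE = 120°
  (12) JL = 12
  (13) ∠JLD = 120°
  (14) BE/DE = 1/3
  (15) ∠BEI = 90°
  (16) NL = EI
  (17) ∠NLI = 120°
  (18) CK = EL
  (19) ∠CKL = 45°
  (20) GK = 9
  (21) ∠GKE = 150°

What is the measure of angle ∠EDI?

Step 1: By the law of cosines on triangle DEI: DI² = 13² + 13² − 2·13·13·cos(90°) = 338, so DI = 13·√2.
Step 2: By the inverse law of cosines on triangle EDI: cos(∠EDI) = (13² + (13·√2)² − 13²) / (2·13·13·√2) = 338/478 = 0.7071, so ∠EDI = 45°.

Therefore, the measure of angle ∠EDI = 45°.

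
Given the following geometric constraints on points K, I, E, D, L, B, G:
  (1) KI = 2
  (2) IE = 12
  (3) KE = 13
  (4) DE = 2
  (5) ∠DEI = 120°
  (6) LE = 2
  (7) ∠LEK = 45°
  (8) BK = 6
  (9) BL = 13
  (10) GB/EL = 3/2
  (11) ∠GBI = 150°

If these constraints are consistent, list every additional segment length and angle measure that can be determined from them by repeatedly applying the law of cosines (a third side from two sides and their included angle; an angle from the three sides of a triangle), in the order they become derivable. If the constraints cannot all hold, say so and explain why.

The constraints are consistent. Derivable facts, in order:
After 1 step:
- ID = 2·√43
- KL ≈ 11.67
- ∠EIK = 115.94°
- ∠EKI = 56.1°
- ∠IEK = 7.95°
After 2 steps:
- ∠BKL = 88.68°
- ∠BLK = 27.48°
- ∠DIE = 7.59°
- ∠EDI = 52.41°
- ∠EKL = 6.96°
- ∠ELK = 128.04°
- ∠KBL = 63.84°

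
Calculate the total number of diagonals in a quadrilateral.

Each of the 4 vertices connects to 1 non-adjacent vertices via diagonals.
Total connections = 4 × 1 = 4, but each diagonal is counted twice.
Number of diagonals = 4 / 2 = 2.

2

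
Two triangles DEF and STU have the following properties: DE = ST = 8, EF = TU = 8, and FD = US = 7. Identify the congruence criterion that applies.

The given information matches SSS: All three pairs of corresponding sides are equal (Side-Side-Side).

SSS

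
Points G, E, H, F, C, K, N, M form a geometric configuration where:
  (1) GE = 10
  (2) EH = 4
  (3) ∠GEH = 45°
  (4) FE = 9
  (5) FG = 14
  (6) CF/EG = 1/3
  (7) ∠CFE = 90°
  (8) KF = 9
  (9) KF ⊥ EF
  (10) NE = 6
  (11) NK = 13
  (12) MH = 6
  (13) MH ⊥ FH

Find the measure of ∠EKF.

Step 1: By the law of cosines on triangle KFE: KE² = 9² + 9² − 2·9·9·cos(90°) = 162, so KE = 9·√2.
Step 2: By the inverse law of cosines on triangle EKF: cos(∠EKF) = ((9·√2)² + 9² − 9²) / (2·9·√2·9) = 162/229.1 = 0.7071, so ∠EKF = 45°.

Therefore, the measure of angle ∠EKF = 45°.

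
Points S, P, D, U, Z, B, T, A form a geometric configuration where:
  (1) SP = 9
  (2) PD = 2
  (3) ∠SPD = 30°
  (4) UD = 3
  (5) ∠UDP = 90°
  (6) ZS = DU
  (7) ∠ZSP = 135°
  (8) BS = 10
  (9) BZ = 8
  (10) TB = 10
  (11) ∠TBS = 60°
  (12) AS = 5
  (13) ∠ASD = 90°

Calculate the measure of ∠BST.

Step 1: By the law of cosines on triangle SBT: ST² = 10² + 10² − 2·10·10·cos(60°) = 100, so ST = 10.
Step 2: By the inverse law of cosines on triangle BST: cos(∠BST) = (10² + 10² − 10²) / (2·10·10) = 100/200 = 0.5, so ∠BST = 60°.

Therefore, the measure of angle ∠BST = 60°.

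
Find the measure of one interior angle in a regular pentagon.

Each interior angle of a regular n-gon is (n - 2) * 180 / n.
For n = 5: (5 - 2) * 180 / 5 = 540/5 = 108 degrees.

108 degrees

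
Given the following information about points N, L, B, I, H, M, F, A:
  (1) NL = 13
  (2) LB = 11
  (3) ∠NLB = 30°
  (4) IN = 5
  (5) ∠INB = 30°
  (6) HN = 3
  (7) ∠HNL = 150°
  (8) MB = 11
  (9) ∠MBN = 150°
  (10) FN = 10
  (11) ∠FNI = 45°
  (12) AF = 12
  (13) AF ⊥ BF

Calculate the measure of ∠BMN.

Step 1: By the law of cosines on triangle BLN: BN² = 11² + 13² − 2·11·13·cos(30°) = 42.32, so BN ≈ 6.51.
Step 2: By the law of cosines on triangle MBN: MN² = 11² + 6.51² − 2·11·6.51·cos(150°) = 287.26, so MN ≈ 16.95.
Step 3: By the inverse law of cosines on triangle BMN: cos(∠BMN) = (11² + 16.95² − 6.51²) / (2·11·16.95) = 365.94/372.87 = 0.9814, so ∠BMN = 11.06°.

Therefore, the measure of angle ∠BMN = 11.06°.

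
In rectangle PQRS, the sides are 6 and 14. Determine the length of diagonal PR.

d = sqrt(6^2 + 14^2) = sqrt(232) = 2*sqrt(58)

2*sqrt(58)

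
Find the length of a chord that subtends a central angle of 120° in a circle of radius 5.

Drop a perpendicular from the center to the chord, bisecting both the chord and the central angle.
Each half-chord = r sin(θ/2) = 5 sin(60°).
The full chord = 2 × 5 × sin(60°) = 5*sqrt(3).

5*sqrt(3)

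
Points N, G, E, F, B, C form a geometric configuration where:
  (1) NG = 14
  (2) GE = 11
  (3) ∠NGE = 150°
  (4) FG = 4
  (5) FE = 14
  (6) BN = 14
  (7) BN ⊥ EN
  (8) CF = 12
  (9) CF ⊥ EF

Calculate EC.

Step 1: By the law of cosines on triangle EFC: EC² = 14² + 12² − 2·14·12·cos(90°) = 340, so EC = 2·√85.

Therefore, the length of EC = 2·√85.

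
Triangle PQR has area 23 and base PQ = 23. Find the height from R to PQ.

Area = (1/2) * base * height
height = 2 * Area / base
height = 2 * 23 / 23
height = 46 / 23
height = 2

2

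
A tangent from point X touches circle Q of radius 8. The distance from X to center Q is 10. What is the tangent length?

tangent = √(d² - r²) = √(10² - 8²) = √(100 - 64) = √36 = 6

6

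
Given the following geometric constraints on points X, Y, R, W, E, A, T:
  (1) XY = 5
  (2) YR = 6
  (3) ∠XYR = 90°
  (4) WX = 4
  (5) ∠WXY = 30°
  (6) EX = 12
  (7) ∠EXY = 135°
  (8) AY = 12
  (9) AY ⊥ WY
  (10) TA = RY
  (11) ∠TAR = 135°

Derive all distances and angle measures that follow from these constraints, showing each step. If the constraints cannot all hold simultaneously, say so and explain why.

The constraints are consistent.

From the given relations:
  TA = RY = 6

Step 1: From XY = 5, YR = 6, and ∠XYR = 90°, by the law of cosines:
  XR² = XY² + YR² - 2·XY·YR·cos(90°) = 25 + 36 - 0 = 61
  XR = √61

Step 2: From YX = 5, XW = 4, and ∠YXW = 30°, by the law of cosines:
  YW² = YX² + XW² - 2·YX·XW·cos(30°) = 25 + 16 - 34.64 = 6.359
  YW ≈ 2.52

Step 3: From YX = 5, XE = 12, and ∠YXE = 135°, by the law of cosines:
  YE² = YX² + XE² - 2·YX·XE·cos(135°) = 25 + 144 + 84.85 = 253.9
  YE ≈ 15.93

Step 4: From WY = 2.52, YA = 12, and ∠WYA = 90°, by the law of cosines:
  WA² = WY² + YA² - 2·WY·YA·cos(90°) = 6.359 + 144 - 0 = 150.4
  WA ≈ 12.26

Step 5: From XR = √61, XY = 5, RY = 6, by the inverse law of cosines:
  cos(∠RXY) = (XR² + XY² - RY²) / (2·XR·XY)
  ∠RXY = 50.19°

Step 6: From YE = 15.93, YX = 5, EX = 12, by the inverse law of cosines:
  cos(∠EYX) = (YE² + YX² - EX²) / (2·YE·YX)
  ∠EYX = 32.18°

Step 7: From YW = 2.52, YX = 5, WX = 4, by the inverse law of cosines:
  cos(∠WYX) = (YW² + YX² - WX²) / (2·YW·YX)
  ∠WYX = 52.48°

Step 8: From RX = √61, RY = 6, XY = 5, by the inverse law of cosines:
  cos(∠XRY) = (RX² + RY² - XY²) / (2·RX·RY)
  ∠XRY = 39.81°

Step 9: From WX = 4, WY = 2.52, XY = 5, by the inverse law of cosines:
  cos(∠XWY) = (WX² + WY² - XY²) / (2·WX·WY)
  ∠XWY = 97.52°

Step 10: From EX = 12, EY = 15.93, XY = 5, by the inverse law of cosines:
  cos(∠XEY) = (EX² + EY² - XY²) / (2·EX·EY)
  ∠XEY = 12.82°

Step 11: From WA = 12.26, WY = 2.52, AY = 12, by the inverse law of cosines:
  cos(∠AWY) = (WA² + WY² - AY²) / (2·WA·WY)
  ∠AWY = 78.13°

Step 12: From AW = 12.26, AY = 12, WY = 2.52, by the inverse law of cosines:
  cos(∠WAY) = (AW² + AY² - WY²) / (2·AW·AY)
  ∠WAY = 11.87°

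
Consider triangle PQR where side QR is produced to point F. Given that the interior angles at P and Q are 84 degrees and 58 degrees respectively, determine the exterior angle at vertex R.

By the exterior angle theorem, an exterior angle of a triangle equals the sum of the two remote interior angles.
Exterior angle = angle P + angle Q
Exterior angle = 84 + 58 = 142 degrees

142 degrees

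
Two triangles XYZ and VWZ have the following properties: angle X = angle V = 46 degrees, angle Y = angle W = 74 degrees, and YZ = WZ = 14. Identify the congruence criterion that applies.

The given information matches AAS: Two pairs of corresponding angles and a non-included side are equal (Angle-Angle-Side).

AAS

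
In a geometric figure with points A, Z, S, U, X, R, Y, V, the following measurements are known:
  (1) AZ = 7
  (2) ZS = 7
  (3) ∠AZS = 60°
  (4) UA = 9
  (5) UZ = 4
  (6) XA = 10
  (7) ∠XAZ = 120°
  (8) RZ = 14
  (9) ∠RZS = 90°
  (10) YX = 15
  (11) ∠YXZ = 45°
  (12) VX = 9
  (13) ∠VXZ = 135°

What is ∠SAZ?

Step 1: By the law of cosines on triangle AZS: AS² = 7² + 7² − 2·7·7·cos(60°) = 49, so AS = 7.
Step 2: By the inverse law of cosines on triangle SAZ: cos(∠SAZ) = (7² + 7² − 7²) / (2·7·7) = 49/98 = 0.5, so ∠SAZ = 60°.

Therefore, the measure of angle ∠SAZ = 60°.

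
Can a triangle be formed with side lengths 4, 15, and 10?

Check the triangle inequality: 4 + 10 = 14 ≤ 15.
Since the sum of two sides does not exceed the third, no triangle can be formed.

No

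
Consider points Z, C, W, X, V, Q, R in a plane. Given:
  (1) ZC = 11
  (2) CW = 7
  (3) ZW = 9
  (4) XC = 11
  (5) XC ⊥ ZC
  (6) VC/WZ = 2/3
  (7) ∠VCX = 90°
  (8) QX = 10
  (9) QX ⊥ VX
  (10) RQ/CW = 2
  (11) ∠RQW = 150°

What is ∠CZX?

Step 1: By the law of cosines on triangle ZCX: ZX² = 11² + 11² − 2·11·11·cos(90°) = 242, so ZX = 11·√2.
Step 2: By the inverse law of cosines on triangle CZX: cos(∠CZX) = (11² + (11·√2)² − 11²) / (2·11·11·√2) = 242/342.24 = 0.7071, so ∠CZX = 45°.

Therefore, the measure of angle ∠CZX = 45°.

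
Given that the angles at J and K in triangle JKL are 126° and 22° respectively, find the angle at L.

Let angle L = x. Then 126 + 22 + x = 180.
x = 180 - 148 = 32 degrees.

32 degrees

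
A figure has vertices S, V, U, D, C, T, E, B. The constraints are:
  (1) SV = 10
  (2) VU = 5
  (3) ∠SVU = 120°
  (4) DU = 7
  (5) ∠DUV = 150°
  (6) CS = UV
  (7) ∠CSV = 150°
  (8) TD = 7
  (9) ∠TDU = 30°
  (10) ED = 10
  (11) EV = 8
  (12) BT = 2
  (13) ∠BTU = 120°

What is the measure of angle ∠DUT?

Step 1: By the law of cosines on triangle UDT: UT² = 7² + 7² − 2·7·7·cos(30°) = 13.13, so UT ≈ 3.62.
Step 2: By the inverse law of cosines on triangle DUT: cos(∠DUT) = (7² + 3.62² − 7²) / (2·7·3.62) = 13.13/50.73 = 0.2588, so ∠DUT = 75°.

Therefore, the measure of angle ∠DUT = 75°.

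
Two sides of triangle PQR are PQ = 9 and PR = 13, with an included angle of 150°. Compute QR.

When two sides and the included angle are known, the law of cosines gives the third side.
c^2 = a^2 + b^2 - 2ab cos(C) generalizes the Pythagorean theorem to non-right triangles.
Here: QR^2 = 81 + 169 - 234*(-sqrt(3)/2) = 117*sqrt(3) + 250
QR = sqrt(117*sqrt(3) + 250)

sqrt(117*sqrt(3) + 250)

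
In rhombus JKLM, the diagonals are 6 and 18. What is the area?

The diagonals of a rhombus divide it into four right triangles.
Each triangle has legs 6/ 2 = 3 and 18/2 = 9, so each has area (1/2)*3*9 = 27/2.
Four such triangles give total area = (d1 * d2) / 2 = 54.

54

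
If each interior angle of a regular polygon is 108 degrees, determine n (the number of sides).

The exterior angle is the supplement of the interior angle: 180 - 108 = 72 degrees.
Since the exterior angles of any convex polygon sum to 360 degrees, the number of sides is 360 / 72 = 5.

5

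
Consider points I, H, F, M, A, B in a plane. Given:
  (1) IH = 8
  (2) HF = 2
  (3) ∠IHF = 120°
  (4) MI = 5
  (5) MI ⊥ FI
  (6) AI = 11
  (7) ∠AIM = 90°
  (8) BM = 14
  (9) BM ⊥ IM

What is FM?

Step 1: By the law of cosines on triangle FHI: FI² = 2² + 8² − 2·2·8·cos(120°) = 84, so FI = 2·√21.
Step 2: By the law of cosines on triangle FIM: FM² = (2·√21)² + 5² − 2·2·√21·5·cos(90°) = 109, so FM = √109.

Therefore, the length of FM = √109.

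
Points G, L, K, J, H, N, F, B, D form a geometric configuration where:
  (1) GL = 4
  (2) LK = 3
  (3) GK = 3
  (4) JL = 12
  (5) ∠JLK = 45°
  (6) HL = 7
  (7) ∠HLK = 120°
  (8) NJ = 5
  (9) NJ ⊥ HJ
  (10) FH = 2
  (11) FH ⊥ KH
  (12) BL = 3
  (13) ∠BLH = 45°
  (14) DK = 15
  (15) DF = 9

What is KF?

Step 1: By the law of cosines on triangle HLK: HK² = 7² + 3² − 2·7·3·cos(120°) = 79, so HK = √79.
Step 2: By the law of cosines on triangle KHF: KF² = √79² + 2² − 2·√79·2·cos(90°) = 83, so KF = √83.

Therefore, the length of KF = √83.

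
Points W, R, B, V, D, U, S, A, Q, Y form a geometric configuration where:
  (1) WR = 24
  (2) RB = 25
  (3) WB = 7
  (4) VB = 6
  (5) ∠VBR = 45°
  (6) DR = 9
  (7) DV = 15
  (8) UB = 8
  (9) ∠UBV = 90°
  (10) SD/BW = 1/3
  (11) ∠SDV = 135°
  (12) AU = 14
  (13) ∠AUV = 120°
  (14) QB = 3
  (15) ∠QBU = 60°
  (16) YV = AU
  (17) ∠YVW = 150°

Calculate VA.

Step 1: By the law of cosines on triangle UBV: UV² = 8² + 6² − 2·8·6·cos(90°) = 100, so UV = 10.
Step 2: By the law of cosines on triangle VUA: VA² = 10² + 14² − 2·10·14·cos(120°) = 436, so VA = 2·√109.

Therefore, the length of VA = 2·√109.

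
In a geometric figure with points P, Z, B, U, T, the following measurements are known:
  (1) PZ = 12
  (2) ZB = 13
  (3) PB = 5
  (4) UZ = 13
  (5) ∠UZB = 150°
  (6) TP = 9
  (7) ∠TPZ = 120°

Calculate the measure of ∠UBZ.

Step 1: By the law of cosines on triangle BZU: BU² = 13² + 13² − 2·13·13·cos(150°) = 630.72, so BU ≈ 25.11.
Step 2: By the inverse law of cosines on triangle UBZ: cos(∠UBZ) = (25.11² + 13² − 13²) / (2·25.11·13) = 630.72/652.97 = 0.9659, so ∠UBZ = 15°.

Therefore, the measure of angle ∠UBZ = 15°.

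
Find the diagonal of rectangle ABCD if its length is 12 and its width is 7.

d = sqrt(12^2 + 7^2) = sqrt(193)

sqrt(193)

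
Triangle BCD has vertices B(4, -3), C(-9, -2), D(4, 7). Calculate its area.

Shoelace: Area = (1/2)|4(-2-7) + -9(7--3) + 4(-3--2)| = (1/2)(130) = 65

65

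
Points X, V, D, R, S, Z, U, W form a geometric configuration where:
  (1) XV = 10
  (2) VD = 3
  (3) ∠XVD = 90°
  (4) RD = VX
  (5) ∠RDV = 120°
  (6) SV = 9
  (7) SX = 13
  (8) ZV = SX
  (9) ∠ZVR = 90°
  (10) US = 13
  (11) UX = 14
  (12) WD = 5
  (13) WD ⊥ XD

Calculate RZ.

From the given relations: RD = VX = 10; ZV = SX = 13.
Step 1: By the law of cosines on triangle VDR: VR² = 3² + 10² − 2·3·10·cos(120°) = 139, so VR = √139.
Step 2: By the law of cosines on triangle RVZ: RZ² = √139² + 13² − 2·√139·13·cos(90°) = 308, so RZ = 2·√77.

Therefore, the length of RZ = 2·√77.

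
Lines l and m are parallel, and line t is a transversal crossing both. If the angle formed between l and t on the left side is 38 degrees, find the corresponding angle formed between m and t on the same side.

When a transversal crosses parallel lines, angles in the same position at each intersection are called corresponding angles.
These are always equal, so the answer is 38 degrees.

38 degrees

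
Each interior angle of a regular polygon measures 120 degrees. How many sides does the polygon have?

The exterior angle is the supplement of the interior angle: 180 - 120 = 60 degrees.
Since the exterior angles of any convex polygon sum to 360 degrees, the number of sides is 360 / 60 = 6.

6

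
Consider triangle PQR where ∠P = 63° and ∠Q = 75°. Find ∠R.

The interior angles sum to 180°: angle R = 180 - 63 - 75 = 42°.
The triangle is acute (angles 63°, 75°, 42°).

42 degrees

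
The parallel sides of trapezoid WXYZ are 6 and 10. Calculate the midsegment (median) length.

midsegment = (6 + 10) / 2 = 16 / 2 = 8

8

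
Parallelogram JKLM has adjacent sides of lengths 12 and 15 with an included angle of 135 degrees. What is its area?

Area = a * b * sin(theta)
Area = 12 * 15 * sin(135 degrees)
Area = 180 * sqrt(2)/2
Area = 90*sqrt(2)

90*sqrt(2)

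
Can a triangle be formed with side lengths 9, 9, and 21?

Check the triangle inequality: 9 + 9 = 18 ≤ 21.
Since the sum of two sides does not exceed the third, no triangle can be formed.

No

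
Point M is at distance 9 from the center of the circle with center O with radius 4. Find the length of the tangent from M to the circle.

The tangent, radius, and line from the external point to the center form a right triangle.
The right angle is where the tangent meets the radius.
By the Pythagorean theorem: tangent² + 4² = 9²
tangent² = 81 - 16 = 65
tangent = sqrt(65)

sqrt(65)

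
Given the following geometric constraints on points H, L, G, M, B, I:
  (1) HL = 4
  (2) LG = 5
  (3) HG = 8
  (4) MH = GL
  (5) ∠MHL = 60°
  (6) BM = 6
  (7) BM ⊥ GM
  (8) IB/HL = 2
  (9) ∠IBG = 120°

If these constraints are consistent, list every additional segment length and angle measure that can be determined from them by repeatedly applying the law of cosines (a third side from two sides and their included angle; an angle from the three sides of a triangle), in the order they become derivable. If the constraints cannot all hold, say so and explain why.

The constraints are consistent. Derivable facts, in order:
After 1 step:
- LM = √21
- ∠GHL = 30.75°
- ∠GLH = 125.1°
- ∠HGL = 24.15°
After 2 steps:
- ∠HLM = 70.89°
- ∠HML = 49.11°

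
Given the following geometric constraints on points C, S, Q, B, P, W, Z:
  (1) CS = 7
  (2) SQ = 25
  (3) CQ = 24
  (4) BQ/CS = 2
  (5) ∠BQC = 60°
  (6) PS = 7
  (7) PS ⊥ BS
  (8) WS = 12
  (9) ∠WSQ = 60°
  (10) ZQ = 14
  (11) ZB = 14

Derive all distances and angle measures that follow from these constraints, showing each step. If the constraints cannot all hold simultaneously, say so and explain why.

The constraints are consistent.

From the given relations:
  BQ = 2·CS = 2·7 = 14

Step 1: From CQ = 24, QB = 14, and ∠CQB = 60°, by the law of cosines:
  CB² = CQ² + QB² - 2·CQ·QB·cos(60°) = 576 + 196 - 336 = 436
  CB = 2·√109

Step 2: From QS = 25, SW = 12, and ∠QSW = 60°, by the law of cosines:
  QW² = QS² + SW² - 2·QS·SW·cos(60°) = 625 + 144 - 300 = 469
  QW ≈ 21.66

Step 3: From CQ = 24, CS = 7, QS = 25, by the inverse law of cosines:
  cos(∠QCS) = (CQ² + CS² - QS²) / (2·CQ·CS)
  ∠QCS = 90°

Step 4: From SC = 7, SQ = 25, CQ = 24, by the inverse law of cosines:
  cos(∠CSQ) = (SC² + SQ² - CQ²) / (2·SC·SQ)
  ∠CSQ = 73.74°

Step 5: From QB = 14, QZ = 14, BZ = 14, by the inverse law of cosines:
  cos(∠BQZ) = (QB² + QZ² - BZ²) / (2·QB·QZ)
  ∠BQZ = 60°

Step 6: From QC = 24, QS = 25, CS = 7, by the inverse law of cosines:
  cos(∠CQS) = (QC² + QS² - CS²) / (2·QC·QS)
  ∠CQS = 16.26°

Step 7: From BQ = 14, BZ = 14, QZ = 14, by the inverse law of cosines:
  cos(∠QBZ) = (BQ² + BZ² - QZ²) / (2·BQ·BZ)
  ∠QBZ = 60°

Step 8: From ZB = 14, ZQ = 14, BQ = 14, by the inverse law of cosines:
  cos(∠BZQ) = (ZB² + ZQ² - BQ²) / (2·ZB·ZQ)
  ∠BZQ = 60°

Step 9: From CB = 2·√109, CQ = 24, BQ = 14, by the inverse law of cosines:
  cos(∠BCQ) = (CB² + CQ² - BQ²) / (2·CB·CQ)
  ∠BCQ = 35.5°

Step 10: From QS = 25, QW = 21.66, SW = 12, by the inverse law of cosines:
  cos(∠SQW) = (QS² + QW² - SW²) / (2·QS·QW)
  ∠SQW = 28.68°

Step 11: From BC = 2·√109, BQ = 14, CQ = 24, by the inverse law of cosines:
  cos(∠CBQ) = (BC² + BQ² - CQ²) / (2·BC·BQ)
  ∠CBQ = 84.5°

Step 12: From WQ = 21.66, WS = 12, QS = 25, by the inverse law of cosines:
  cos(∠QWS) = (WQ² + WS² - QS²) / (2·WQ·WS)
  ∠QWS = 91.32°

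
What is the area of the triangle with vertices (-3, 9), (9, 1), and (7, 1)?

Shoelace: Area = (1/2)|-3(1-1) + 9(1-9) + 7(9-1)| = (1/2)(16) = 8

8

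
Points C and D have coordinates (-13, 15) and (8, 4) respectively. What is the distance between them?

d = sqrt((21)^2 + (-11)^2) = sqrt(562)

sqrt(562)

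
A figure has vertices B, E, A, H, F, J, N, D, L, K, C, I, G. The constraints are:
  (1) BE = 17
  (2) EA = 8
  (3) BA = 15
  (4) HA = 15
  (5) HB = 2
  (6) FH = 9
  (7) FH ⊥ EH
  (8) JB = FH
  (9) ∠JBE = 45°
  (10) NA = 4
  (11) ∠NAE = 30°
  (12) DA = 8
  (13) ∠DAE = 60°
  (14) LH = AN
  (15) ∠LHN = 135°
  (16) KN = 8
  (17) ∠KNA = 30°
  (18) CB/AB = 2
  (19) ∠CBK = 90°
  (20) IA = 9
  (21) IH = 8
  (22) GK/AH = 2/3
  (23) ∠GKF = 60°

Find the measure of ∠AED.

Step 1: By the law of cosines on triangle EAD: ED² = 8² + 8² − 2·8·8·cos(60°) = 64, so ED = 8.
Step 2: By the inverse law of cosines on triangle AED: cos(∠AED) = (8² + 8² − 8²) / (2·8·8) = 64/128 = 0.5, so ∠AED = 60°.

Therefore, the measure of angle ∠AED = 60°.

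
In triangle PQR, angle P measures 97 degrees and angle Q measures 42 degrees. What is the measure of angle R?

Let angle R = x. Then 97 + 42 + x = 180.
x = 180 - 139 = 41 degrees.

41 degrees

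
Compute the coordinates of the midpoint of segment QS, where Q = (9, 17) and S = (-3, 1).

The midpoint is the point halfway along the segment.
Move half the horizontal distance: 9 + (-3 - 9)/2 = 9 + -12/2 = 3
Move half the vertical distance: 17 + (1 - 17)/2 = 17 + -16/2 = 9
Midpoint = (3, 9)

(3, 9)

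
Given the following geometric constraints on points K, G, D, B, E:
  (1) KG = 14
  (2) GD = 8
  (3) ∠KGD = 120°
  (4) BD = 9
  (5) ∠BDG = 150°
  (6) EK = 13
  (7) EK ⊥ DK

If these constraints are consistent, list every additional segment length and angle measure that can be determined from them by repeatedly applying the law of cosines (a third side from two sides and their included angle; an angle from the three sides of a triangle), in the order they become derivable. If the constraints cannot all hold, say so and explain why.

The constraints are consistent. Derivable facts, in order:
After 1 step:
- GB ≈ 16.42
- KD = 2·√93
After 2 steps:
- DE ≈ 23.26
- ∠BGD = 15.9°
- ∠DBG = 14.1°
- ∠DKG = 21.05°
- ∠GDK = 38.95°
After 3 steps:
- ∠DEK = 56.02°
- ∠EDK = 33.98°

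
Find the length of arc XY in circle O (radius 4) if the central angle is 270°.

Arc length = 2πr × θ/360
= 2π × 4 × 3/4
= 6*pi

6*pi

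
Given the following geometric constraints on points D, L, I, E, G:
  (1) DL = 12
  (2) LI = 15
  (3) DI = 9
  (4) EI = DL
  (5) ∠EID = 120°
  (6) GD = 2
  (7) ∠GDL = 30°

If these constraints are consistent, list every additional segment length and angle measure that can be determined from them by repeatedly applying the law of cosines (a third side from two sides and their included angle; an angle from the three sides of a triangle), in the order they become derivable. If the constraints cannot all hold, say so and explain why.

The constraints are consistent. Derivable facts, in order:
After 1 step:
- DE = 3·√37
- LG ≈ 10.32
- ∠DIL = 53.13°
- ∠DLI = 36.87°
- ∠IDL = 90°
After 2 steps:
- ∠DEI = 25.28°
- ∠DGL = 144.44°
- ∠DLG = 5.56°
- ∠EDI = 34.72°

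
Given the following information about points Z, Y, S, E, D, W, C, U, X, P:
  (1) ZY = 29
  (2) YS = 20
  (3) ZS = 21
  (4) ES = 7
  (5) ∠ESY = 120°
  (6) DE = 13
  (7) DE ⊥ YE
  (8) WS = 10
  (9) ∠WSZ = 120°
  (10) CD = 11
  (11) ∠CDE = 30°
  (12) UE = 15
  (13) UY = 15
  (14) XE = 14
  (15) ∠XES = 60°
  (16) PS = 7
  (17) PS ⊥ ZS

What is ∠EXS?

Step 1: By the law of cosines on triangle XES: XS² = 14² + 7² − 2·14·7·cos(60°) = 147, so XS = 7·√3.
Step 2: By the inverse law of cosines on triangle EXS: cos(∠EXS) = (14² + (7·√3)² − 7²) / (2·14·7·√3) = 294/339.48 = 0.866, so ∠EXS = 30°.

Therefore, the measure of angle ∠EXS = 30°.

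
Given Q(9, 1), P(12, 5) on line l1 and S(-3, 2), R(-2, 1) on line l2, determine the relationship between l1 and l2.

Slope of line 1: m1 = (5 - 1)/(12 - 9) = 4/3 = 4/3
Slope of line 2: m2 = (1 - 2)/(-2 - -3) = -1/1 = -1
m1 != m2 and m1*m2 = -4/3 != -1. Neither.

Neither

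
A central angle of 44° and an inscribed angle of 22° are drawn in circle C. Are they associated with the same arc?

By the inscribed angle theorem, if both angles subtend the same arc, the inscribed angle must be half the central angle.
Half of 44° = 22°, which equals the given inscribed angle of 22°.
Therefore, yes, they correspond to the same arc.

Yes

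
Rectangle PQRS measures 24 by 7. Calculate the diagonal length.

A rectangle's diagonal splits it into two right triangles, with the diagonal as the hypotenuse.
By the Pythagorean theorem, d^2 = 24^2 + 7^2 = 625.
Therefore d = sqrt(625) = 25.

25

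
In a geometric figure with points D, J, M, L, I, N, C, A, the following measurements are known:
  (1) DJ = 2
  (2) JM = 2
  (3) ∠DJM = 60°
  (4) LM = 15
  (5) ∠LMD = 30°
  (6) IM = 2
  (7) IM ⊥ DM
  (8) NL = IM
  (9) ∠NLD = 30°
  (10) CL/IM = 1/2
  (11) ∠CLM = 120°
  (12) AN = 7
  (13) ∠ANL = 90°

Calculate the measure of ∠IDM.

Step 1: By the law of cosines on triangle DJM: DM² = 2² + 2² − 2·2·2·cos(60°) = 4, so DM = 2.
Step 2: By the law of cosines on triangle DMI: DI² = 2² + 2² − 2·2·2·cos(90°) = 8, so DI = 2·√2.
Step 3: By the inverse law of cosines on triangle IDM: cos(∠IDM) = ((2·√2)² + 2² − 2²) / (2·2·√2·2) = 8/11.31 = 0.7071, so ∠IDM = 45°.

Therefore, the measure of angle ∠IDM = 45°.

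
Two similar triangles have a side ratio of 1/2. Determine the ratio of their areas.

The ratio of areas of similar triangles equals the square of the side ratio.
Side ratio = 1:2
Area ratio = (1/2)^2 = 1/4 = 1:4

1:4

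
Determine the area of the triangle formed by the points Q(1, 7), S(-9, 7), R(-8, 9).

The Shoelace formula computes the area from vertex coordinates by summing cross products.
For vertices (1,7), (-9,7), (-8,9):
Signed sum = 1*7 - -9*7 + -9*9 - -8*7 + -8*7 - 1*9
= 70 + -25 + -65 = -20
Area = (1/2)|-20| = 10.

10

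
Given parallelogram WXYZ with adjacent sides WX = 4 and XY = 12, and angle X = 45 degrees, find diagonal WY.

Using the law of cosines:
d^2 = 4^2 + 12^2 - 2(4)(12)cos(45 degrees)
d^2 = 16 + 144 - 96*sqrt(2)/2
d^2 = 160 - 48*sqrt(2)
d = 4*sqrt(10 - 3*sqrt(2))

4*sqrt(10 - 3*sqrt(2))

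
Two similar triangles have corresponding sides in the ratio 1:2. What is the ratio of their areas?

Area ratio = (side ratio)^2 = (1/2)^2 = 1:4.

1:4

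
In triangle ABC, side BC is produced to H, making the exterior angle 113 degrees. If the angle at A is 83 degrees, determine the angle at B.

By the exterior angle theorem: exterior angle = sum of remote interior angles.
113 = 83 + angle B
angle B = 113 - 83 = 30 degrees

30 degrees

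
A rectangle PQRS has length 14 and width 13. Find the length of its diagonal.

d = sqrt(14^2 + 13^2) = sqrt(365)

sqrt(365)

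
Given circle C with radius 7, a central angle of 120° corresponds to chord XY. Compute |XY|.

Drop a perpendicular from the center to the chord, bisecting both the chord and the central angle.
Each half-chord = r sin(θ/2) = 7 sin(60°).
The full chord = 2 × 7 × sin(60°) = 7*sqrt(3).

7*sqrt(3)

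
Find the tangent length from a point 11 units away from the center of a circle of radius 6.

tangent = √(d² - r²) = √(11² - 6²) = √(121 - 36) = √85 = sqrt(85)

sqrt(85)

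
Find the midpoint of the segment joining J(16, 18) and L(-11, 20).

The midpoint is the point halfway along the segment.
Move half the horizontal distance: 16 + (-11 - 16)/2 = 16 + -27/2 = 5/2
Move half the vertical distance: 18 + (20 - 18)/2 = 18 + 2/2 = 19
Midpoint = (5/2, 19)

(5/2, 19)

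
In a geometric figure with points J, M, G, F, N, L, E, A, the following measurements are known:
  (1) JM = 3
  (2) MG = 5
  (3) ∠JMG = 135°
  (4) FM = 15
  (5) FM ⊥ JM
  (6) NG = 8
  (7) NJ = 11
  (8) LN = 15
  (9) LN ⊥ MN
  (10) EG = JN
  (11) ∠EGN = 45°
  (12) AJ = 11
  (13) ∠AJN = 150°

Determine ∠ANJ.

Step 1: By the law of cosines on triangle NJA: NA² = 11² + 11² − 2·11·11·cos(150°) = 451.58, so NA ≈ 21.25.
Step 2: By the inverse law of cosines on triangle ANJ: cos(∠ANJ) = (21.25² + 11² − 11²) / (2·21.25·11) = 451.58/467.51 = 0.9659, so ∠ANJ = 15°.

Therefore, the measure of angle ∠ANJ = 15°.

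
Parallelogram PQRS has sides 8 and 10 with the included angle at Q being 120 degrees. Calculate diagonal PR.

Using the law of cosines:
d^2 = 8^2 + 10^2 - 2(8)(10)cos(120 degrees)
d^2 = 64 + 100 - 160*-1/2
d^2 = 244
d = 2*sqrt(61)

2*sqrt(61)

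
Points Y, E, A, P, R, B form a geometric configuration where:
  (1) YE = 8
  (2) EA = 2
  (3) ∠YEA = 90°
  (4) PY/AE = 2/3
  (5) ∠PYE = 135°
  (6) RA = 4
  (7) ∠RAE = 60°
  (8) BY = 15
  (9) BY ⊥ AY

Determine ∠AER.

Step 1: By the law of cosines on triangle EAR: ER² = 2² + 4² − 2·2·4·cos(60°) = 12, so ER = 2·√3.
Step 2: By the inverse law of cosines on triangle AER: cos(∠AER) = (2² + (2·√3)² − 4²) / (2·2·2·√3) = 0/13.86 = 0, so ∠AER = 90°.

Therefore, the measure of angle ∠AER = 90°.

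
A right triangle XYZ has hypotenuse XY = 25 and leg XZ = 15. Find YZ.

Rearranging the Pythagorean theorem to solve for the unknown leg:
leg^2 = hypotenuse^2 - known_leg^2 = 625 - 225 = 400
leg = sqrt(400) = 20.

20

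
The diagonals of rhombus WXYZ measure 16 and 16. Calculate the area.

Area = (16 * 16) / 2 = 256 / 2 = 128

128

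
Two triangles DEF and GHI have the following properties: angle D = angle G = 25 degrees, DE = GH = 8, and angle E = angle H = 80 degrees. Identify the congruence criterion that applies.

Consider the given information: angle D = angle G = 25 degrees, DE = GH = 8, and angle E = angle H = 80 degrees
This is not SAS or AAS: SAS requires two sides and the included angle between them. AAS requires two angles and a non-included side.
The correct criterion is ASA. Two pairs of corresponding angles and the included side are equal (Angle-Side-Angle).

ASA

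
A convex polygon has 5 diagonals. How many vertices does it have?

Using d = n(n - 3)/2, we solve 5 = n(n - 3)/2.
So n(n - 3) = 10.
Testing n = 5: 5 * 2 = 10 = 10. Correct.
The polygon has 5 sides.

5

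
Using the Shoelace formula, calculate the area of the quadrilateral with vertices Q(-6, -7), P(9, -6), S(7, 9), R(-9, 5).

The Shoelace formula works by pairing each vertex with the next (cycling back to the first).
For each pair, compute x_i*y_(i+1) - x_(i+1)*y_i:
  (-6*-6 - 9*-7) = 99
  (9*9 - 7*-6) = 123
  (7*5 - -9*9) = 116
  (-9*-7 - -6*5) = 93
Taking half the absolute value of the total: Area = (1/2)(431) = 431/2.

431/2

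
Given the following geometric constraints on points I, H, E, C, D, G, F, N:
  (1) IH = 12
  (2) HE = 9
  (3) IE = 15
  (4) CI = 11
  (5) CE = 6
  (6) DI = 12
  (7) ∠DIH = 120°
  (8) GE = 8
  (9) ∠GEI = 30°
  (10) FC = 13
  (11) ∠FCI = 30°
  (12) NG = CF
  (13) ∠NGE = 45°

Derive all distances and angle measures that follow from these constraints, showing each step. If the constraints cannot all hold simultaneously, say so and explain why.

The constraints are consistent.

From the given relations:
  NG = CF = 13

Step 1: From IE = 15, EG = 8, and ∠IEG = 30°, by the law of cosines:
  IG² = IE² + EG² - 2·IE·EG·cos(30°) = 225 + 64 - 207.8 = 81.15
  IG ≈ 9.01

Step 2: From IC = 11, CF = 13, and ∠ICF = 30°, by the law of cosines:
  IF² = IC² + CF² - 2·IC·CF·cos(30°) = 121 + 169 - 247.7 = 42.32
  IF ≈ 6.51

Step 3: From HI = 12, ID = 12, and ∠HID = 120°, by the law of cosines:
  HD² = HI² + ID² - 2·HI·ID·cos(120°) = 144 + 144 + 144 = 432
  HD = 12·√3

Step 4: From EG = 8, GN = 13, and ∠EGN = 45°, by the law of cosines:
  EN² = EG² + GN² - 2·EG·GN·cos(45°) = 64 + 169 - 147.1 = 85.92
  EN ≈ 9.27

Step 5: From IC = 11, IE = 15, CE = 6, by the inverse law of cosines:
  cos(∠CIE) = (IC² + IE² - CE²) / (2·IC·IE)
  ∠CIE = 20.05°

Step 6: From IE = 15, IH = 12, EH = 9, by the inverse law of cosines:
  cos(∠EIH) = (IE² + IH² - EH²) / (2·IE·IH)
  ∠EIH = 36.87°

Step 7: From HE = 9, HI = 12, EI = 15, by the inverse law of cosines:
  cos(∠EHI) = (HE² + HI² - EI²) / (2·HE·HI)
  ∠EHI = 90°

Step 8: From EC = 6, EI = 15, CI = 11, by the inverse law of cosines:
  cos(∠CEI) = (EC² + EI² - CI²) / (2·EC·EI)
  ∠CEI = 38.94°

Step 9: From EH = 9, EI = 15, HI = 12, by the inverse law of cosines:
  cos(∠HEI) = (EH² + EI² - HI²) / (2·EH·EI)
  ∠HEI = 53.13°

Step 10: From CE = 6, CI = 11, EI = 15, by the inverse law of cosines:
  cos(∠ECI) = (CE² + CI² - EI²) / (2·CE·CI)
  ∠ECI = 121.01°

Step 11: From IC = 11, IF = 6.51, CF = 13, by the inverse law of cosines:
  cos(∠CIF) = (IC² + IF² - CF²) / (2·IC·IF)
  ∠CIF = 92.28°

Step 12: From IE = 15, IG = 9.01, EG = 8, by the inverse law of cosines:
  cos(∠EIG) = (IE² + IG² - EG²) / (2·IE·IG)
  ∠EIG = 26.36°

Step 13: From HD = 12·√3, HI = 12, DI = 12, by the inverse law of cosines:
  cos(∠DHI) = (HD² + HI² - DI²) / (2·HD·HI)
  ∠DHI = 30°

Step 14: From EG = 8, EN = 9.27, GN = 13, by the inverse law of cosines:
  cos(∠GEN) = (EG² + EN² - GN²) / (2·EG·EN)
  ∠GEN = 97.39°

Step 15: From DH = 12·√3, DI = 12, HI = 12, by the inverse law of cosines:
  cos(∠HDI) = (DH² + DI² - HI²) / (2·DH·DI)
  ∠HDI = 30°

Step 16: From GE = 8, GI = 9.01, EI = 15, by the inverse law of cosines:
  cos(∠EGI) = (GE² + GI² - EI²) / (2·GE·GI)
  ∠EGI = 123.64°

Step 17: From FC = 13, FI = 6.51, CI = 11, by the inverse law of cosines:
  cos(∠CFI) = (FC² + FI² - CI²) / (2·FC·FI)
  ∠CFI = 57.72°

Step 18: From NE = 9.27, NG = 13, EG = 8, by the inverse law of cosines:
  cos(∠ENG) = (NE² + NG² - EG²) / (2·NE·NG)
  ∠ENG = 37.61°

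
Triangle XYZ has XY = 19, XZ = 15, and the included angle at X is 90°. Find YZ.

Since angle X = 90°, this is a right triangle and the law of cosines reduces to the Pythagorean theorem.
YZ^2 = 19^2 + 15^2 = 586
YZ = sqrt(586)

sqrt(586)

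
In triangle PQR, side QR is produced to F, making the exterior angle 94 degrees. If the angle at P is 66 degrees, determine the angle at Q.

angle Q = 94 - 66 = 28 degrees (exterior angle theorem).

28 degrees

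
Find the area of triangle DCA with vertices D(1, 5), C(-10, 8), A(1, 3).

The Shoelace formula computes the area from vertex coordinates by summing cross products.
For vertices (1,5), (-10,8), (1,3):
Signed sum = 1*8 - -10*5 + -10*3 - 1*8 + 1*5 - 1*3
= 58 + -38 + 2 = 22
Area = (1/2)|22| = 11.

11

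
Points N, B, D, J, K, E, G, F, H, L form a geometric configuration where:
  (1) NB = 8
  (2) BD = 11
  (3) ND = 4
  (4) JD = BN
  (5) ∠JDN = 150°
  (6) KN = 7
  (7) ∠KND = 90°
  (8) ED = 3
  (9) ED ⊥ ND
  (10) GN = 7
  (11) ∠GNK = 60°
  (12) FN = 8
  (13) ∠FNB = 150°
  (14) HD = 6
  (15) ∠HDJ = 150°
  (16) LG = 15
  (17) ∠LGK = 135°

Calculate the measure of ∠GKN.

Step 1: By the law of cosines on triangle KNG: KG² = 7² + 7² − 2·7·7·cos(60°) = 49, so KG = 7.
Step 2: By the inverse law of cosines on triangle GKN: cos(∠GKN) = (7² + 7² − 7²) / (2·7·7) = 49/98 = 0.5, so ∠GKN = 60°.

Therefore, the measure of angle ∠GKN = 60°.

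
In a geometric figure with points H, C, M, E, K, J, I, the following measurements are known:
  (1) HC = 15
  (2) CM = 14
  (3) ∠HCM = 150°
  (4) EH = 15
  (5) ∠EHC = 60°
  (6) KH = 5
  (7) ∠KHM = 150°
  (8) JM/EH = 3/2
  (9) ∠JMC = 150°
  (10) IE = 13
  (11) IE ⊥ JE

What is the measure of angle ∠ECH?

Step 1: By the law of cosines on triangle CHE: CE² = 15² + 15² − 2·15·15·cos(60°) = 225, so CE = 15.
Step 2: By the inverse law of cosines on triangle ECH: cos(∠ECH) = (15² + 15² − 15²) / (2·15·15) = 225/450 = 0.5, so ∠ECH = 60°.

Therefore, the measure of angle ∠ECH = 60°.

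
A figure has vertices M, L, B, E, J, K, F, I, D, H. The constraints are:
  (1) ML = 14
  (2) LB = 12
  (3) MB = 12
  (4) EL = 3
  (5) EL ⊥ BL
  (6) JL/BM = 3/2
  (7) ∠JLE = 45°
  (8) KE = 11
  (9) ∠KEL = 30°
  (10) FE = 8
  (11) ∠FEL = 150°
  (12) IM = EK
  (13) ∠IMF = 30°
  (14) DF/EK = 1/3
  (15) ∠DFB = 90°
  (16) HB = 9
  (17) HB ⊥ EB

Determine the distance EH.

Step 1: By the law of cosines on triangle BLE: BE² = 12² + 3² − 2·12·3·cos(90°) = 153, so BE = 3·√17.
Step 2: By the law of cosines on triangle EBH: EH² = (3·√17)² + 9² − 2·3·√17·9·cos(90°) = 234, so EH = 3·√26.

Therefore, the length of EH = 3·√26.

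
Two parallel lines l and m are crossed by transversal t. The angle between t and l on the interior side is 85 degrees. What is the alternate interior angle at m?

Alternate interior angles lie on opposite sides of the transversal, between the parallel lines.
By the alternate interior angle theorem, they are equal: 85 degrees.

85 degrees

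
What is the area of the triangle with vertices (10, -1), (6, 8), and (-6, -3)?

The Shoelace formula computes the area from vertex coordinates by summing cross products.
For vertices (10,-1), (6,8), (-6,-3):
Signed sum = 10*8 - 6*-1 + 6*-3 - -6*8 + -6*-1 - 10*-3
= 86 + 30 + 36 = 152
Area = (1/2)|152| = 76.

76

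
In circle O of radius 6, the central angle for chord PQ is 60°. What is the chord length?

Drop a perpendicular from the center to the chord, bisecting both the chord and the central angle.
Each half-chord = r sin(θ/2) = 6 sin(30°).
The full chord = 2 × 6 × sin(30°) = 6.

6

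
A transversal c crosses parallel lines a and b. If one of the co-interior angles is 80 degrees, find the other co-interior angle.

Co-interior (same-side interior) angles are between the parallel lines on the same side of the transversal.
Unlike corresponding or alternate interior angles, they are supplementary rather than equal.
So the angle = 180 - 80 = 100 degrees.

100 degrees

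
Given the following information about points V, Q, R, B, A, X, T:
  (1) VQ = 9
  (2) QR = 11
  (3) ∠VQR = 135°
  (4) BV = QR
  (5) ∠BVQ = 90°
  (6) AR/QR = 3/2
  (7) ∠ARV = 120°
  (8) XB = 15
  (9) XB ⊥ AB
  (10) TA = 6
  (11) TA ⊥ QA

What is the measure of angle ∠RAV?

From the given relations: AR = 3/2·QR = 3/2·11 ≈ 16.5.
Step 1: By the law of cosines on triangle VQR: VR² = 9² + 11² − 2·9·11·cos(135°) = 342.01, so VR ≈ 18.49.
Step 2: By the law of cosines on triangle ARV: AV² = 16.5² + 18.49² − 2·16.5·18.49·cos(120°) = 919.4, so AV ≈ 30.32.
Step 3: By the inverse law of cosines on triangle RAV: cos(∠RAV) = (16.5² + 30.32² − 18.49²) / (2·16.5·30.32) = 849.64/1000.61 = 0.8491, so ∠RAV = 31.88°.

Therefore, the measure of angle ∠RAV = 31.88°.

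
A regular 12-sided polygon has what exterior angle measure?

Each exterior angle of a regular n-gon is 360 / n.
For n = 12: 360 / 12 = 30 degrees.

30 degrees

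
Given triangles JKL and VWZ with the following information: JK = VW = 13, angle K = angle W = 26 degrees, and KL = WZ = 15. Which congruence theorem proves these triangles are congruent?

Consider the given information: JK = VW = 13, angle K = angle W = 26 degrees, and KL = WZ = 15
This is not SSS or ASA: SSS requires all three pairs of sides, but we don't have that. ASA requires two angles and the side between them.
The correct criterion is SAS. Two pairs of corresponding sides and the included angle are equal (Side-Angle-Side).

SAS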